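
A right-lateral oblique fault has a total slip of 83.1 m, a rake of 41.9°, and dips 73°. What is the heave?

16.2 m

dip-slip = net slip × sin(rake) = 83.1 m × sin(41.9°) = 55.50 m
heave = dip-slip × cos(dip) = 55.50 × cos(73°) = 16.2 m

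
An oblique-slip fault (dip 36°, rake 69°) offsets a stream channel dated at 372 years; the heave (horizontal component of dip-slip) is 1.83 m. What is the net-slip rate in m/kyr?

6.51 m/kyr

dip-slip = heave / cos(dip) = 1.83 / cos(36°) = 2.262 m
net slip = dip-slip / sin(rake) = 2.262 / sin(69°) = 2.423 m
rate = 2.423 m / 372 years = 0.00651 m/yr = 6.51 m/kyr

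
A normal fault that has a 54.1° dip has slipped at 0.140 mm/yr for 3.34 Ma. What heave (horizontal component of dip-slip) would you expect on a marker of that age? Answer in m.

dip-slip = rate × time = 0.140 mm/yr × 3.34 Ma = 467.6 m
heave = dip-slip × cos(dip) = 467.6 × cos(54.1°) = 274 m

274 m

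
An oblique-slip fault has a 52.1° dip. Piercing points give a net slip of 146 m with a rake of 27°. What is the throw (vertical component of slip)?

dip-slip = net slip × sin(rake) = 146 m × sin(27°) = 66.28 m
throw = dip-slip × sin(dip) = 66.28 × sin(52.1°) = 52.3 m

52.3 m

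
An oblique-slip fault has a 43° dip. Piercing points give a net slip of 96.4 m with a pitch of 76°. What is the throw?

dip-slip = net slip × sin(rake) = 96.4 m × sin(76°) = 93.54 m
throw = dip-slip × sin(dip) = 93.54 × sin(43°) = 63.8 m

63.8 m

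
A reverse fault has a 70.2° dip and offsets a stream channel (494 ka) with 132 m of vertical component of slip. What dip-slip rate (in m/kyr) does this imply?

dip-slip = throw / sin(dip) = 132 m / sin(70.2°) = 140.3 m
rate = 140.3 m / 494 ka = 0.000284 m/yr = 0.284 m/kyr

0.284 m/kyr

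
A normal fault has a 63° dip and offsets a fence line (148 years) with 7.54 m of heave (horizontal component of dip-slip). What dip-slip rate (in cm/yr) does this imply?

dip-slip = heave / cos(dip) = 7.54 m / cos(63°) = 16.61 m
rate = 16.61 m / 148 years = 0.112 m/yr = 11.2 cm/yr

11.2 cm/yr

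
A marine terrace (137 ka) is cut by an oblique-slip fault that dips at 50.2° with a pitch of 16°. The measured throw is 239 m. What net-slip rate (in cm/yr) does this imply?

0.824 cm/yr

dip-slip = throw / sin(dip) = 239 / sin(50.2°) = 311.1 m
net slip = dip-slip / sin(rake) = 311.1 / sin(16°) = 1129 m
rate = 1129 m / 137 ka = 0.00824 m/yr = 0.824 cm/yr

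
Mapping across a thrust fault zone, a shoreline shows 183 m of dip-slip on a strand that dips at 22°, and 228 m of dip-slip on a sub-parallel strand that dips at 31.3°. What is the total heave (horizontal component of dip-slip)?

heave_A = 183 × cos(22°) = 169.7 m
heave_B = 228 × cos(31.3°) = 194.8 m
total = 169.7 + 194.8 = 364 m

364 m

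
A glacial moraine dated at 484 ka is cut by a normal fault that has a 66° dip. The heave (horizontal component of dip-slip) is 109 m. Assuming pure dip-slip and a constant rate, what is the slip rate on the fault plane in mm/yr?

0.554 mm/yr

dip-slip = heave / cos(dip) = 109 m / cos(66°) = 268 m
rate = 268 m / 484 ka = 0.000554 m/yr = 0.554 mm/yr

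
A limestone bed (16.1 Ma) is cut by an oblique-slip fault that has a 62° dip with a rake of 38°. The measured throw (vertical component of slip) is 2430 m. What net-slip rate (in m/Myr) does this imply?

278 m/Myr

dip-slip = throw / sin(dip) = 2430 / sin(62°) = 2752 m
net slip = dip-slip / sin(rake) = 2752 / sin(38°) = 4470 m
rate = 4470 m / 16.1 Ma = 0.000278 m/yr = 278 m/Myr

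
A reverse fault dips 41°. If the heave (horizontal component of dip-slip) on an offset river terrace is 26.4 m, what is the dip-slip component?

dip-slip = heave / cos(dip) = 26.4 / cos(41°) = 35 m

35 m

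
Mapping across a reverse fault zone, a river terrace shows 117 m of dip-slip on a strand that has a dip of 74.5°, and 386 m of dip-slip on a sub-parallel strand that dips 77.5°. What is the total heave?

115 m

heave_A = 117 × cos(74.5°) = 31.27 m
heave_B = 386 × cos(77.5°) = 83.55 m
total = 31.27 + 83.55 = 115 m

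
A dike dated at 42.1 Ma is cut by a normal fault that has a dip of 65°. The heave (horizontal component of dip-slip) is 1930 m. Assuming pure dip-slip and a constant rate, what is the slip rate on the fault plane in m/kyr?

0.108 m/kyr

dip-slip = heave / cos(dip) = 1930 m / cos(65°) = 4567 m
rate = 4567 m / 42.1 Ma = 0.000108 m/yr = 0.108 m/kyr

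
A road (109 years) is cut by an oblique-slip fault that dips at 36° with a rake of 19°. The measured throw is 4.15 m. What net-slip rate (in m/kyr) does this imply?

dip-slip = throw / sin(dip) = 4.15 / sin(36°) = 7.060 m
net slip = dip-slip / sin(rake) = 7.060 / sin(19°) = 21.69 m
rate = 21.69 m / 109 years = 0.199 m/yr = 199 m/kyr

199 m/kyr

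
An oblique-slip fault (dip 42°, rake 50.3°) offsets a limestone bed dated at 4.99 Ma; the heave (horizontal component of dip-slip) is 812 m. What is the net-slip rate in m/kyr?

dip-slip = heave / cos(dip) = 812 / cos(42°) = 1093 m
net slip = dip-slip / sin(rake) = 1093 / sin(50.3°) = 1420 m
rate = 1420 m / 4.99 Ma = 0.000285 m/yr = 0.285 m/kyr

0.285 m/kyr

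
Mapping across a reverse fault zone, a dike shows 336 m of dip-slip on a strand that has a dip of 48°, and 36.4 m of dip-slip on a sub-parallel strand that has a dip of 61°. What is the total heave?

242 m

heave_A = 336 × cos(48°) = 224.8 m
heave_B = 36.4 × cos(61°) = 17.65 m
total = 224.8 + 17.65 = 242 m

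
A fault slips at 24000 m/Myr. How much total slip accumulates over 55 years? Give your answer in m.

slip = rate × time = 24000 m/Myr × 55 years = 1.32 m

1.32 m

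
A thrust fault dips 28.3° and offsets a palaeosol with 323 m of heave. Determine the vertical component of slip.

throw = heave × tan(dip) = 323 × tan(28.3°) = 174 m

174 m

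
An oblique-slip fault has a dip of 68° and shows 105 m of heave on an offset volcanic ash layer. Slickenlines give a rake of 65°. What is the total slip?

309 m

dip-slip = heave / cos(dip) = 105 / cos(68°) = 280.3 m
net slip = dip-slip / sin(rake) = 280.3 / sin(65°) = 309 m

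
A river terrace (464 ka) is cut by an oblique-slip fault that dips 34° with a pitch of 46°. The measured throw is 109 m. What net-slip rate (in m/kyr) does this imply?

dip-slip = throw / sin(dip) = 109 / sin(34°) = 194.9 m
net slip = dip-slip / sin(rake) = 194.9 / sin(46°) = 271 m
rate = 271 m / 464 ka = 0.000584 m/yr = 0.584 m/kyr

0.584 m/kyr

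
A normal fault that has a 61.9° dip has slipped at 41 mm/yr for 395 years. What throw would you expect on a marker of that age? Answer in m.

dip-slip = rate × time = 41 mm/yr × 395 years = 16.20 m
throw = dip-slip × sin(dip) = 16.20 × sin(61.9°) = 14.3 m

14.3 m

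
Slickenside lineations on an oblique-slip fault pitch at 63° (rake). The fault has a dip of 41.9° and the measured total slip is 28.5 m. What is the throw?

dip-slip = net slip × sin(rake) = 28.5 m × sin(63°) = 25.39 m
throw = dip-slip × sin(dip) = 25.39 × sin(41.9°) = 17 m

17 m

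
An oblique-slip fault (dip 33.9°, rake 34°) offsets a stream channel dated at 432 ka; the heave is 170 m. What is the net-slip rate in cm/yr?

dip-slip = heave / cos(dip) = 170 / cos(33.9°) = 204.8 m
net slip = dip-slip / sin(rake) = 204.8 / sin(34°) = 366.3 m
rate = 366.3 m / 432 ka = 0.000848 m/yr = 0.0848 cm/yr

0.0848 cm/yr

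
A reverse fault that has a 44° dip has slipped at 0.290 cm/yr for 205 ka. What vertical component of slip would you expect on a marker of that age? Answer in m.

413 m

dip-slip = rate × time = 0.290 cm/yr × 205 ka = 594.5 m
throw = dip-slip × sin(dip) = 594.5 × sin(44°) = 413 m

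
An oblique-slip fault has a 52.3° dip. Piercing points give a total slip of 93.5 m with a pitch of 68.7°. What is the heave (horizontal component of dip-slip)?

dip-slip = net slip × sin(rake) = 93.5 m × sin(68.7°) = 87.11 m
heave = dip-slip × cos(dip) = 87.11 × cos(52.3°) = 53.3 m

53.3 m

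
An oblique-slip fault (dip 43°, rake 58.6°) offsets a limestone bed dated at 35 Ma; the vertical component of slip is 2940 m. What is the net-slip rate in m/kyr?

0.144 m/kyr

dip-slip = throw / sin(dip) = 2940 / sin(43°) = 4311 m
net slip = dip-slip / sin(rake) = 4311 / sin(58.6°) = 5051 m
rate = 5051 m / 35 Ma = 0.000144 m/yr = 0.144 m/kyr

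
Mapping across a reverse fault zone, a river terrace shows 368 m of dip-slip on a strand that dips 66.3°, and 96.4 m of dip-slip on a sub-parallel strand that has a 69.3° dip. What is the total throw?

throw_A = 368 × sin(66.3°) = 337 m
throw_B = 96.4 × sin(69.3°) = 90.18 m
total = 337 + 90.18 = 427 m

427 m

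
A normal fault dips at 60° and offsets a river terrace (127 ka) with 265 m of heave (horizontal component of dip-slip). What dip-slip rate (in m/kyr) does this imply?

4.17 m/kyr

dip-slip = heave / cos(dip) = 265 m / cos(60°) = 530 m
rate = 530 m / 127 ka = 0.00417 m/yr = 4.17 m/kyr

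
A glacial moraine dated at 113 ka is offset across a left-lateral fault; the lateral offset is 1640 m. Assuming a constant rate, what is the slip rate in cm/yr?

rate = 1640 m / 113 ka = 0.0145 m/yr = 1.45 cm/yr

1.45 cm/yr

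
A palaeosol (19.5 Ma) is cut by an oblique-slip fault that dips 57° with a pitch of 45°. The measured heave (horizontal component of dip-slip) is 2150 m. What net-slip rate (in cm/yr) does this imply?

dip-slip = heave / cos(dip) = 2150 / cos(57°) = 3948 m
net slip = dip-slip / sin(rake) = 3948 / sin(45°) = 5583 m
rate = 5583 m / 19.5 Ma = 0.000286 m/yr = 0.0286 cm/yr

0.0286 cm/yr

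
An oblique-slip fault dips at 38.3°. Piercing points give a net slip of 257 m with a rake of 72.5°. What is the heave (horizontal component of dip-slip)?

192 m

dip-slip = net slip × sin(rake) = 257 m × sin(72.5°) = 245.1 m
heave = dip-slip × cos(dip) = 245.1 × cos(38.3°) = 192 m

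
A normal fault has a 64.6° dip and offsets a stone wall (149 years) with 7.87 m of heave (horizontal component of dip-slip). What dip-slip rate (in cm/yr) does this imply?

dip-slip = heave / cos(dip) = 7.87 m / cos(64.6°) = 18.35 m
rate = 18.35 m / 149 years = 0.123 m/yr = 12.3 cm/yr

12.3 cm/yr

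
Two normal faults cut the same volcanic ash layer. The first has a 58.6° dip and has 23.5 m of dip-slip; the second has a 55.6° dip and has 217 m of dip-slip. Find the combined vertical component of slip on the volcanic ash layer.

199 m

throw_A = 23.5 × sin(58.6°) = 20.06 m
throw_B = 217 × sin(55.6°) = 179 m
total = 20.06 + 179 = 199 m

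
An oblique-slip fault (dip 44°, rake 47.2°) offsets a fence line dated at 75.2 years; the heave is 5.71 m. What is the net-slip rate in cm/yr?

14.4 cm/yr

dip-slip = heave / cos(dip) = 5.71 / cos(44°) = 7.938 m
net slip = dip-slip / sin(rake) = 7.938 / sin(47.2°) = 10.82 m
rate = 10.82 m / 75.2 years = 0.144 m/yr = 14.4 cm/yr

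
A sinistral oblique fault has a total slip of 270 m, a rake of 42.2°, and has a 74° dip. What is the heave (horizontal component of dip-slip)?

50 m

dip-slip = net slip × sin(rake) = 270 m × sin(42.2°) = 181.4 m
heave = dip-slip × cos(dip) = 181.4 × cos(74°) = 50 m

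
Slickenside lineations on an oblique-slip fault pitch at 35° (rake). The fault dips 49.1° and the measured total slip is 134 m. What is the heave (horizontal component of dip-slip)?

dip-slip = net slip × sin(rake) = 134 m × sin(35°) = 76.86 m
heave = dip-slip × cos(dip) = 76.86 × cos(49.1°) = 50.3 m

50.3 m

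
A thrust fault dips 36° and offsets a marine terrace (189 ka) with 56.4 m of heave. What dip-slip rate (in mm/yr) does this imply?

dip-slip = heave / cos(dip) = 56.4 m / cos(36°) = 69.71 m
rate = 69.71 m / 189 ka = 0.000369 m/yr = 0.369 mm/yr

0.369 mm/yr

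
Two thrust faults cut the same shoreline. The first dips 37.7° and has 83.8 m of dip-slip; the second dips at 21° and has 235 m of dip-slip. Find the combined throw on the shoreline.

135 m

throw_A = 83.8 × sin(37.7°) = 51.25 m
throw_B = 235 × sin(21°) = 84.22 m
total = 51.25 + 84.22 = 135 m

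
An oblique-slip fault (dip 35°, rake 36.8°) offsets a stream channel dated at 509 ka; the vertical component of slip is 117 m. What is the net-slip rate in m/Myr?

669 m/Myr

dip-slip = throw / sin(dip) = 117 / sin(35°) = 204 m
net slip = dip-slip / sin(rake) = 204 / sin(36.8°) = 340.5 m
rate = 340.5 m / 509 ka = 0.000669 m/yr = 669 m/Myr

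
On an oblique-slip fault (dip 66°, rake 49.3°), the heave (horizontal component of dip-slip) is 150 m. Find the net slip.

486 m

dip-slip = heave / cos(dip) = 150 / cos(66°) = 368.8 m
net slip = dip-slip / sin(rake) = 368.8 / sin(49.3°) = 486 m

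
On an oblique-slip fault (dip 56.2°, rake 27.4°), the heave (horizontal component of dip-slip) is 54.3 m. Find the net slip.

212 m

dip-slip = heave / cos(dip) = 54.3 / cos(56.2°) = 97.61 m
net slip = dip-slip / sin(rake) = 97.61 / sin(27.4°) = 212 m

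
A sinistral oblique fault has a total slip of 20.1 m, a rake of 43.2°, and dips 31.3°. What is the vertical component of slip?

7.15 m

dip-slip = net slip × sin(rake) = 20.1 m × sin(43.2°) = 13.76 m
throw = dip-slip × sin(dip) = 13.76 × sin(31.3°) = 7.15 m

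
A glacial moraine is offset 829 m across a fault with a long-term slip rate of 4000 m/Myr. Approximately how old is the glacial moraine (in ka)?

207 ka

age = offset / rate = 829 m / (4000 m/Myr) = 207000 yr = 207 ka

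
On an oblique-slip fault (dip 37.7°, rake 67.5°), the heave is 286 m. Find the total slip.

dip-slip = heave / cos(dip) = 286 / cos(37.7°) = 361.5 m
net slip = dip-slip / sin(rake) = 361.5 / sin(67.5°) = 391 m

391 m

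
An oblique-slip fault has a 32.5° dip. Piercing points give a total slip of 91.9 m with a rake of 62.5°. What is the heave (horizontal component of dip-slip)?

dip-slip = net slip × sin(rake) = 91.9 m × sin(62.5°) = 81.52 m
heave = dip-slip × cos(dip) = 81.52 × cos(32.5°) = 68.8 m

68.8 m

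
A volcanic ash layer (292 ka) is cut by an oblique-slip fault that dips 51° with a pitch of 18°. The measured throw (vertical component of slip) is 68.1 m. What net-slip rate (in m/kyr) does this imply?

0.971 m/kyr

dip-slip = throw / sin(dip) = 68.1 / sin(51°) = 87.63 m
net slip = dip-slip / sin(rake) = 87.63 / sin(18°) = 283.6 m
rate = 283.6 m / 292 ka = 0.000971 m/yr = 0.971 m/kyr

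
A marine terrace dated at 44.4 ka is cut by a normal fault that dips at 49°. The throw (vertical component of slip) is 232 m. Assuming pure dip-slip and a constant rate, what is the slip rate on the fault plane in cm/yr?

dip-slip = throw / sin(dip) = 232 m / sin(49°) = 307.4 m
rate = 307.4 m / 44.4 ka = 0.00692 m/yr = 0.692 cm/yr

0.692 cm/yr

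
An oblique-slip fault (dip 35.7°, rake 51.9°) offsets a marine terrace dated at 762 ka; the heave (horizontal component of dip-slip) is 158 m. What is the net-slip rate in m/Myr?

324 m/Myr

dip-slip = heave / cos(dip) = 158 / cos(35.7°) = 194.6 m
net slip = dip-slip / sin(rake) = 194.6 / sin(51.9°) = 247.2 m
rate = 247.2 m / 762 ka = 0.000324 m/yr = 324 m/Myr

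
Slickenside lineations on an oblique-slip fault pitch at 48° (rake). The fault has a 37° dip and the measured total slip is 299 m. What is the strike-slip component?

200 m

strike-slip = net slip × cos(rake) = 299 m × cos(48°) = 200 m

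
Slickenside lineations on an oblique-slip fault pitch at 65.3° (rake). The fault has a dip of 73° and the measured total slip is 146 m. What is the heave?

38.8 m

dip-slip = net slip × sin(rake) = 146 m × sin(65.3°) = 132.6 m
heave = dip-slip × cos(dip) = 132.6 × cos(73°) = 38.8 m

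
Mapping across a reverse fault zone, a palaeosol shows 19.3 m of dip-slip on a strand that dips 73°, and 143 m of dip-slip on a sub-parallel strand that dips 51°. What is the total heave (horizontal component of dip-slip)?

heave_A = 19.3 × cos(73°) = 5.643 m
heave_B = 143 × cos(51°) = 89.99 m
total = 5.643 + 89.99 = 95.6 m

95.6 m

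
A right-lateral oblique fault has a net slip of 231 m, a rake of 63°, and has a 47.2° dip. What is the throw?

151 m

dip-slip = net slip × sin(rake) = 231 m × sin(63°) = 205.8 m
throw = dip-slip × sin(dip) = 205.8 × sin(47.2°) = 151 m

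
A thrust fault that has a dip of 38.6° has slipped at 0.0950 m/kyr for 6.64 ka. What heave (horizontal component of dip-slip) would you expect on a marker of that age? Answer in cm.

dip-slip = rate × time = 0.0950 m/kyr × 6.64 ka = 0.6308 m
heave = dip-slip × cos(dip) = 0.6308 × cos(38.6°) = 0.493 m = 49.3 cm

49.3 cm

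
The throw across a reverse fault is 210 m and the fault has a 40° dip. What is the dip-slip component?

327 m

dip-slip = throw / sin(dip) = 210 / sin(40°) = 327 m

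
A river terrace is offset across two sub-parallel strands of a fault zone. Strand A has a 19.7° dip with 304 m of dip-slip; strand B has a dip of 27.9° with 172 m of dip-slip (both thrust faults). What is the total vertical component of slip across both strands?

throw_A = 304 × sin(19.7°) = 102.5 m
throw_B = 172 × sin(27.9°) = 80.48 m
total = 102.5 + 80.48 = 183 m

183 m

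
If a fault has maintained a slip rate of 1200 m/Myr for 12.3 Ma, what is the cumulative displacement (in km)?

14.8 km

slip = rate × time = 1200 m/Myr × 12.3 Ma = 14800 m = 14.8 km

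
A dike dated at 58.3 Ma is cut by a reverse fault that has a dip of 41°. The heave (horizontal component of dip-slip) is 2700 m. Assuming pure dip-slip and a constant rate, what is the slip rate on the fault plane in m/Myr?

61.4 m/Myr

dip-slip = heave / cos(dip) = 2700 m / cos(41°) = 3578 m
rate = 3578 m / 58.3 Ma = 0.0000614 m/yr = 61.4 m/Myr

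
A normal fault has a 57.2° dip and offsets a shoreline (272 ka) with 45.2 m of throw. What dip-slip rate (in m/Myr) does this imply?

198 m/Myr

dip-slip = throw / sin(dip) = 45.2 m / sin(57.2°) = 53.77 m
rate = 53.77 m / 272 ka = 0.000198 m/yr = 198 m/Myr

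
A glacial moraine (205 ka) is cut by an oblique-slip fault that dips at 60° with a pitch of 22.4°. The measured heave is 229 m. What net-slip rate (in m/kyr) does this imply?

dip-slip = heave / cos(dip) = 229 / cos(60°) = 458 m
net slip = dip-slip / sin(rake) = 458 / sin(22.4°) = 1202 m
rate = 1202 m / 205 ka = 0.00586 m/yr = 5.86 m/kyr

5.86 m/kyr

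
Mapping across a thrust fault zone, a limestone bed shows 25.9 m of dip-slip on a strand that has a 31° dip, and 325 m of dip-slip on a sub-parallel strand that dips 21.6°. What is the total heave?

heave_A = 25.9 × cos(31°) = 22.20 m
heave_B = 325 × cos(21.6°) = 302.2 m
total = 22.20 + 302.2 = 324 m

324 m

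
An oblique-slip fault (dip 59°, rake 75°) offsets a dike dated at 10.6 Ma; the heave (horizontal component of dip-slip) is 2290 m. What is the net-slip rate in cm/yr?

dip-slip = heave / cos(dip) = 2290 / cos(59°) = 4446 m
net slip = dip-slip / sin(rake) = 4446 / sin(75°) = 4603 m
rate = 4603 m / 10.6 Ma = 0.000434 m/yr = 0.0434 cm/yr

0.0434 cm/yr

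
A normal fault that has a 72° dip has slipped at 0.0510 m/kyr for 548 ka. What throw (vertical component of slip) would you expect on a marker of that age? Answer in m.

dip-slip = rate × time = 0.0510 m/kyr × 548 ka = 27.95 m
throw = dip-slip × sin(dip) = 27.95 × sin(72°) = 26.6 m

26.6 m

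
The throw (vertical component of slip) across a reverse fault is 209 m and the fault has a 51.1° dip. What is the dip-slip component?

dip-slip = throw / sin(dip) = 209 / sin(51.1°) = 269 m

269 m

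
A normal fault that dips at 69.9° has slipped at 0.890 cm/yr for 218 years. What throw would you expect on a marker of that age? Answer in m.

1.82 m

dip-slip = rate × time = 0.890 cm/yr × 218 years = 1.940 m
throw = dip-slip × sin(dip) = 1.940 × sin(69.9°) = 1.82 m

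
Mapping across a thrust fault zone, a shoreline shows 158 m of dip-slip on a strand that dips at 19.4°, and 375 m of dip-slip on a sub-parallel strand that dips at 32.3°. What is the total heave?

466 m

heave_A = 158 × cos(19.4°) = 149 m
heave_B = 375 × cos(32.3°) = 317 m
total = 149 + 317 = 466 m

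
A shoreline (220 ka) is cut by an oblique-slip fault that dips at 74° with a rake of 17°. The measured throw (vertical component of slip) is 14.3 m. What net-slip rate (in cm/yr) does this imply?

dip-slip = throw / sin(dip) = 14.3 / sin(74°) = 14.88 m
net slip = dip-slip / sin(rake) = 14.88 / sin(17°) = 50.88 m
rate = 50.88 m / 220 ka = 0.000231 m/yr = 0.0231 cm/yr

0.0231 cm/yr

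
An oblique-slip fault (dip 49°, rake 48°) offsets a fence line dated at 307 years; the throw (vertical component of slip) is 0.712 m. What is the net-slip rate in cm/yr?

0.414 cm/yr

dip-slip = throw / sin(dip) = 0.712 / sin(49°) = 0.9434 m
net slip = dip-slip / sin(rake) = 0.9434 / sin(48°) = 1.269 m
rate = 1.269 m / 307 years = 0.00414 m/yr = 0.414 cm/yr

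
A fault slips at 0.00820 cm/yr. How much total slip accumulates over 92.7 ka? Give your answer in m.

slip = rate × time = 0.00820 cm/yr × 92.7 ka = 7.60 m

7.60 m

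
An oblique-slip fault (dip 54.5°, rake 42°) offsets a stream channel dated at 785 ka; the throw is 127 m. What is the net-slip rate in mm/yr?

0.297 mm/yr

dip-slip = throw / sin(dip) = 127 / sin(54.5°) = 156 m
net slip = dip-slip / sin(rake) = 156 / sin(42°) = 233.1 m
rate = 233.1 m / 785 ka = 0.000297 m/yr = 0.297 mm/yr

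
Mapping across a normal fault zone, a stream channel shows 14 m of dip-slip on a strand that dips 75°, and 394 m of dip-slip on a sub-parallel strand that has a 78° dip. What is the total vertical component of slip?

399 m

throw_A = 14 × sin(75°) = 13.52 m
throw_B = 394 × sin(78°) = 385.4 m
total = 13.52 + 385.4 = 399 m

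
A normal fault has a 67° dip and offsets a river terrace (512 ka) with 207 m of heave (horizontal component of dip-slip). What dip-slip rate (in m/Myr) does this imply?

1030 m/Myr

dip-slip = heave / cos(dip) = 207 m / cos(67°) = 529.8 m
rate = 529.8 m / 512 ka = 0.00103 m/yr = 1030 m/Myr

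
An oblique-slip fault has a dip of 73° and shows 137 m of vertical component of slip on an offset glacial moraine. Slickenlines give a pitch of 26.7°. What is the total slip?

dip-slip = throw / sin(dip) = 137 / sin(73°) = 143.3 m
net slip = dip-slip / sin(rake) = 143.3 / sin(26.7°) = 319 m

319 m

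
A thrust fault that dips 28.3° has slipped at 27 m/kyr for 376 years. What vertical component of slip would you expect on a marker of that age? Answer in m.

dip-slip = rate × time = 27 m/kyr × 376 years = 10.15 m
throw = dip-slip × sin(dip) = 10.15 × sin(28.3°) = 4.81 m

4.81 m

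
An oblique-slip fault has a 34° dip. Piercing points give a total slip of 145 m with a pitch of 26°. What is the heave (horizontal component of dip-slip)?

dip-slip = net slip × sin(rake) = 145 m × sin(26°) = 63.56 m
heave = dip-slip × cos(dip) = 63.56 × cos(34°) = 52.7 m

52.7 m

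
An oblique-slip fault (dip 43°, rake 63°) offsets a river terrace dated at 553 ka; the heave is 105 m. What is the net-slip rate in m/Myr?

291 m/Myr

dip-slip = heave / cos(dip) = 105 / cos(43°) = 143.6 m
net slip = dip-slip / sin(rake) = 143.6 / sin(63°) = 161.1 m
rate = 161.1 m / 553 ka = 0.000291 m/yr = 291 m/Myr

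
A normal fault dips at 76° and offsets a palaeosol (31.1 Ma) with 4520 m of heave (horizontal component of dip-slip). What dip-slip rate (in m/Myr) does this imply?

dip-slip = heave / cos(dip) = 4520 m / cos(76°) = 18680 m
rate = 18680 m / 31.1 Ma = 0.000601 m/yr = 601 m/Myr

601 m/Myr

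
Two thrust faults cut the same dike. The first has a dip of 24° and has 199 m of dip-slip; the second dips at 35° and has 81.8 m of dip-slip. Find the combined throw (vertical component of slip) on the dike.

throw_A = 199 × sin(24°) = 80.94 m
throw_B = 81.8 × sin(35°) = 46.92 m
total = 80.94 + 46.92 = 128 m

128 m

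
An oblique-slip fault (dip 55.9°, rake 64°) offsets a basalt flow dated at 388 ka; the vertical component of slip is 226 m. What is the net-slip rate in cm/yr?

0.0783 cm/yr

dip-slip = throw / sin(dip) = 226 / sin(55.9°) = 272.9 m
net slip = dip-slip / sin(rake) = 272.9 / sin(64°) = 303.7 m
rate = 303.7 m / 388 ka = 0.000783 m/yr = 0.0783 cm/yr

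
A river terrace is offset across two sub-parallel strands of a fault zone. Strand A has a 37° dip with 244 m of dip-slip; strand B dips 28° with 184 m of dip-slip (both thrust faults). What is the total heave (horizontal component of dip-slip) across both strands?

357 m

heave_A = 244 × cos(37°) = 194.9 m
heave_B = 184 × cos(28°) = 162.5 m
total = 194.9 + 162.5 = 357 m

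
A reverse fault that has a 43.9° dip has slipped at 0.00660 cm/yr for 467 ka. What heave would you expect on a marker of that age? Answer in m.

dip-slip = rate × time = 0.00660 cm/yr × 467 ka = 30.82 m
heave = dip-slip × cos(dip) = 30.82 × cos(43.9°) = 22.2 m

22.2 m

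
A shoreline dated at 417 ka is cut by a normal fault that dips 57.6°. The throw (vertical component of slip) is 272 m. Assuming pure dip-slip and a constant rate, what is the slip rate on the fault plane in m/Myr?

773 m/Myr

dip-slip = throw / sin(dip) = 272 m / sin(57.6°) = 322.1 m
rate = 322.1 m / 417 ka = 0.000773 m/yr = 773 m/Myr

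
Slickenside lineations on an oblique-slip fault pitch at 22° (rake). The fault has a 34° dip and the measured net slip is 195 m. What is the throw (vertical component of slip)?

dip-slip = net slip × sin(rake) = 195 m × sin(22°) = 73.05 m
throw = dip-slip × sin(dip) = 73.05 × sin(34°) = 40.8 m

40.8 m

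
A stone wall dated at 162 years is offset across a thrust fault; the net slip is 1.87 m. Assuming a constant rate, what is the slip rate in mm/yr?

11.5 mm/yr

rate = 1.87 m / 162 years = 0.0115 m/yr = 11.5 mm/yr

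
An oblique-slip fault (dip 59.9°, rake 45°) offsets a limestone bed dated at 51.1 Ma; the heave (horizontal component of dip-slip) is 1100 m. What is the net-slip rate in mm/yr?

0.0607 mm/yr

dip-slip = heave / cos(dip) = 1100 / cos(59.9°) = 2193 m
net slip = dip-slip / sin(rake) = 2193 / sin(45°) = 3102 m
rate = 3102 m / 51.1 Ma = 0.0000607 m/yr = 0.0607 mm/yr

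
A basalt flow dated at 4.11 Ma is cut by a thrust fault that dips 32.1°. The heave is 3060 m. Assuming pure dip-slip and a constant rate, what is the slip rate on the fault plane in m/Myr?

879 m/Myr

dip-slip = heave / cos(dip) = 3060 m / cos(32.1°) = 3612 m
rate = 3612 m / 4.11 Ma = 0.000879 m/yr = 879 m/Myr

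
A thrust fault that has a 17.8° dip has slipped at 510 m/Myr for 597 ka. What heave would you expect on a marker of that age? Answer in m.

dip-slip = rate × time = 510 m/Myr × 597 ka = 304.5 m
heave = dip-slip × cos(dip) = 304.5 × cos(17.8°) = 290 m

290 m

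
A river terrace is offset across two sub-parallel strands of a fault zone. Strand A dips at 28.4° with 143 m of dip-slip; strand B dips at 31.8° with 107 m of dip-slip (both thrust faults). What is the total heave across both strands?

217 m

heave_A = 143 × cos(28.4°) = 125.8 m
heave_B = 107 × cos(31.8°) = 90.94 m
total = 125.8 + 90.94 = 217 m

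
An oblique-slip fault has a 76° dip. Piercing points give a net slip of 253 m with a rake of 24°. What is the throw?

dip-slip = net slip × sin(rake) = 253 m × sin(24°) = 102.9 m
throw = dip-slip × sin(dip) = 102.9 × sin(76°) = 99.8 m

99.8 m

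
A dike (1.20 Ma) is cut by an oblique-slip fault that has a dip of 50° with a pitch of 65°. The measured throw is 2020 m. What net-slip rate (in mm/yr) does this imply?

dip-slip = throw / sin(dip) = 2020 / sin(50°) = 2637 m
net slip = dip-slip / sin(rake) = 2637 / sin(65°) = 2910 m
rate = 2910 m / 1.20 Ma = 0.00242 m/yr = 2.42 mm/yr

2.42 mm/yr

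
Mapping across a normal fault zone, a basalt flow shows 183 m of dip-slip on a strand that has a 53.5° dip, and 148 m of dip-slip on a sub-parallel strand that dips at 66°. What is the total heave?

169 m

heave_A = 183 × cos(53.5°) = 108.9 m
heave_B = 148 × cos(66°) = 60.20 m
total = 108.9 + 60.20 = 169 m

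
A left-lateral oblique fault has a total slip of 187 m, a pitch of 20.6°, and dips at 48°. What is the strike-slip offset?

175 m

strike-slip = net slip × cos(rake) = 187 m × cos(20.6°) = 175 m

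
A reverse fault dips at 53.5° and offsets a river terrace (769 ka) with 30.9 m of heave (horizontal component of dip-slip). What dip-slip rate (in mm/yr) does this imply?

dip-slip = heave / cos(dip) = 30.9 m / cos(53.5°) = 51.95 m
rate = 51.95 m / 769 ka = 0.0000676 m/yr = 0.0676 mm/yr

0.0676 mm/yr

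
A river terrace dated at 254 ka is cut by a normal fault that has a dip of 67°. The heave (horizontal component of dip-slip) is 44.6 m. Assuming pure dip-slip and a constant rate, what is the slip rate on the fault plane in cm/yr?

dip-slip = heave / cos(dip) = 44.6 m / cos(67°) = 114.1 m
rate = 114.1 m / 254 ka = 0.000449 m/yr = 0.0449 cm/yr

0.0449 cm/yr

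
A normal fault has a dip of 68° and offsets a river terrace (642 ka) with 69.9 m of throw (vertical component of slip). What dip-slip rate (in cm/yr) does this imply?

dip-slip = throw / sin(dip) = 69.9 m / sin(68°) = 75.39 m
rate = 75.39 m / 642 ka = 0.000117 m/yr = 0.0117 cm/yr

0.0117 cm/yr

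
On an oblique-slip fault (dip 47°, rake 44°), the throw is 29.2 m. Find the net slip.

dip-slip = throw / sin(dip) = 29.2 / sin(47°) = 39.93 m
net slip = dip-slip / sin(rake) = 39.93 / sin(44°) = 57.5 m

57.5 m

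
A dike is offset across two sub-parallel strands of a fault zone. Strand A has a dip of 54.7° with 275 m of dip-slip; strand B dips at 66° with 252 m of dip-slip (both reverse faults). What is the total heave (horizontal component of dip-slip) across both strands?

261 m

heave_A = 275 × cos(54.7°) = 158.9 m
heave_B = 252 × cos(66°) = 102.5 m
total = 158.9 + 102.5 = 261 m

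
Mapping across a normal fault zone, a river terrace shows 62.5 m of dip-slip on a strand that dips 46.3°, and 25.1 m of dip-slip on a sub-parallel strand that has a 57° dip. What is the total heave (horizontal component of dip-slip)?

heave_A = 62.5 × cos(46.3°) = 43.18 m
heave_B = 25.1 × cos(57°) = 13.67 m
total = 43.18 + 13.67 = 56.9 m

56.9 m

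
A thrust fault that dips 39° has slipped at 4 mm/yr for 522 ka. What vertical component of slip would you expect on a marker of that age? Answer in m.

1310 m

dip-slip = rate × time = 4 mm/yr × 522 ka = 2088 m
throw = dip-slip × sin(dip) = 2088 × sin(39°) = 1310 m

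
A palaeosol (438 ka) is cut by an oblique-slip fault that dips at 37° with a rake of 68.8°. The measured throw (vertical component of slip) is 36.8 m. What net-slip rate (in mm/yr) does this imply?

dip-slip = throw / sin(dip) = 36.8 / sin(37°) = 61.15 m
net slip = dip-slip / sin(rake) = 61.15 / sin(68.8°) = 65.59 m
rate = 65.59 m / 438 ka = 0.000150 m/yr = 0.150 mm/yr

0.150 mm/yr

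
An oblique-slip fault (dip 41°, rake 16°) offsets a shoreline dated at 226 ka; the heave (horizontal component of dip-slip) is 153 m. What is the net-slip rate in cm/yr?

0.325 cm/yr

dip-slip = heave / cos(dip) = 153 / cos(41°) = 202.7 m
net slip = dip-slip / sin(rake) = 202.7 / sin(16°) = 735.5 m
rate = 735.5 m / 226 ka = 0.00325 m/yr = 0.325 cm/yr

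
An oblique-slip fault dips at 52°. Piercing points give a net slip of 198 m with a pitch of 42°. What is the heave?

dip-slip = net slip × sin(rake) = 198 m × sin(42°) = 132.5 m
heave = dip-slip × cos(dip) = 132.5 × cos(52°) = 81.6 m

81.6 m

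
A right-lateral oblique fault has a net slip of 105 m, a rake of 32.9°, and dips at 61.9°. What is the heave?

dip-slip = net slip × sin(rake) = 105 m × sin(32.9°) = 57.03 m
heave = dip-slip × cos(dip) = 57.03 × cos(61.9°) = 26.9 m

26.9 m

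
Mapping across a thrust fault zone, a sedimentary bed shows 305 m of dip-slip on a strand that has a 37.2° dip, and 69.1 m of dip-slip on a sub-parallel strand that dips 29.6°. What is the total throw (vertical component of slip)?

219 m

throw_A = 305 × sin(37.2°) = 184.4 m
throw_B = 69.1 × sin(29.6°) = 34.13 m
total = 184.4 + 34.13 = 219 m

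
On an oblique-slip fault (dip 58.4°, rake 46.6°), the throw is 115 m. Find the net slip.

186 m

dip-slip = throw / sin(dip) = 115 / sin(58.4°) = 135 m
net slip = dip-slip / sin(rake) = 135 / sin(46.6°) = 186 m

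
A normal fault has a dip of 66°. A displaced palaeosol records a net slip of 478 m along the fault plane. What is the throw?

437 m

throw = dip-slip × sin(dip) = 478 m × sin(66°) = 437 m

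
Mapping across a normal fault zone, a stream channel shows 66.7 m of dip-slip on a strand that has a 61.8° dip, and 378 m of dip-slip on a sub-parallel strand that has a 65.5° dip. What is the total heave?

heave_A = 66.7 × cos(61.8°) = 31.52 m
heave_B = 378 × cos(65.5°) = 156.8 m
total = 31.52 + 156.8 = 188 m

188 m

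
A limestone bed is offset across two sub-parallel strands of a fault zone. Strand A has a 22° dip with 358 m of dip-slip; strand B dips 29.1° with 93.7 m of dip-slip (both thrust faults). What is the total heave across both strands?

heave_A = 358 × cos(22°) = 331.9 m
heave_B = 93.7 × cos(29.1°) = 81.87 m
total = 331.9 + 81.87 = 414 m

414 m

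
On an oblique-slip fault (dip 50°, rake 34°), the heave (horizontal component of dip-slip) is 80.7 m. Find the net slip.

225 m

dip-slip = heave / cos(dip) = 80.7 / cos(50°) = 125.5 m
net slip = dip-slip / sin(rake) = 125.5 / sin(34°) = 225 m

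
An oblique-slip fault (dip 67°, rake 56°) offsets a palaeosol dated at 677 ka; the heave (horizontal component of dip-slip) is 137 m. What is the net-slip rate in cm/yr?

dip-slip = heave / cos(dip) = 137 / cos(67°) = 350.6 m
net slip = dip-slip / sin(rake) = 350.6 / sin(56°) = 422.9 m
rate = 422.9 m / 677 ka = 0.000625 m/yr = 0.0625 cm/yr

0.0625 cm/yr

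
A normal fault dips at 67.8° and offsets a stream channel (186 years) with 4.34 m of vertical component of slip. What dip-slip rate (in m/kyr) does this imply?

dip-slip = throw / sin(dip) = 4.34 m / sin(67.8°) = 4.687 m
rate = 4.687 m / 186 years = 0.0252 m/yr = 25.2 m/kyr

25.2 m/kyr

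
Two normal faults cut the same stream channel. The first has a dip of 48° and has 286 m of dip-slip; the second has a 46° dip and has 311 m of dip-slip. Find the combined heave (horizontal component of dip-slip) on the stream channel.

407 m

heave_A = 286 × cos(48°) = 191.4 m
heave_B = 311 × cos(46°) = 216 m
total = 191.4 + 216 = 407 m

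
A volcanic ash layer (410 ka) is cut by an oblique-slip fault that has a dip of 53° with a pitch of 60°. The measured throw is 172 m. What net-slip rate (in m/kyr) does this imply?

dip-slip = throw / sin(dip) = 172 / sin(53°) = 215.4 m
net slip = dip-slip / sin(rake) = 215.4 / sin(60°) = 248.7 m
rate = 248.7 m / 410 ka = 0.000607 m/yr = 0.607 m/kyr

0.607 m/kyr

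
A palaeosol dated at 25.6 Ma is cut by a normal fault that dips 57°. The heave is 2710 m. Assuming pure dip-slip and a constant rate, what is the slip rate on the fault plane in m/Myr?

dip-slip = heave / cos(dip) = 2710 m / cos(57°) = 4976 m
rate = 4976 m / 25.6 Ma = 0.000194 m/yr = 194 m/Myr

194 m/Myr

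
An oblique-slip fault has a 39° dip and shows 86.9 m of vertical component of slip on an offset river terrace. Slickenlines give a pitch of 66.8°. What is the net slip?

150 m

dip-slip = throw / sin(dip) = 86.9 / sin(39°) = 138.1 m
net slip = dip-slip / sin(rake) = 138.1 / sin(66.8°) = 150 m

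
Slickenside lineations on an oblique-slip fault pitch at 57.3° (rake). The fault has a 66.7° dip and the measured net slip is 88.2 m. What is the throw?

68.2 m

dip-slip = net slip × sin(rake) = 88.2 m × sin(57.3°) = 74.22 m
throw = dip-slip × sin(dip) = 74.22 × sin(66.7°) = 68.2 m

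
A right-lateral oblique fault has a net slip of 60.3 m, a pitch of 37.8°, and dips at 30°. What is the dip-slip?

dip-slip = net slip × sin(rake) = 60.3 m × sin(37.8°) = 37 m

37 m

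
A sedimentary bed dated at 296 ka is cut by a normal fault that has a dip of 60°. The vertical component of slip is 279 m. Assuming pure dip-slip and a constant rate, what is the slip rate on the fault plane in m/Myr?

dip-slip = throw / sin(dip) = 279 m / sin(60°) = 322.2 m
rate = 322.2 m / 296 ka = 0.00109 m/yr = 1090 m/Myr

1090 m/Myr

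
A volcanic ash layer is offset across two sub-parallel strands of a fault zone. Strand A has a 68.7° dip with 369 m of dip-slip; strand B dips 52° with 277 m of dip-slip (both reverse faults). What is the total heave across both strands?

305 m

heave_A = 369 × cos(68.7°) = 134 m
heave_B = 277 × cos(52°) = 170.5 m
total = 134 + 170.5 = 305 m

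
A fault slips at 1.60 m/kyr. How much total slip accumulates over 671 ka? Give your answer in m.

1070 m

slip = rate × time = 1.60 m/kyr × 671 ka = 1070 m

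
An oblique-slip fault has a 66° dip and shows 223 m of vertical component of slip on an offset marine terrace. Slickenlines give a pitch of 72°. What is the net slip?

257 m

dip-slip = throw / sin(dip) = 223 / sin(66°) = 244.1 m
net slip = dip-slip / sin(rake) = 244.1 / sin(72°) = 257 m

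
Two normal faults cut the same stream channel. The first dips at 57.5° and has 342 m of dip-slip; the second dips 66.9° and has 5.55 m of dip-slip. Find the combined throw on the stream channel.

294 m

throw_A = 342 × sin(57.5°) = 288.4 m
throw_B = 5.55 × sin(66.9°) = 5.105 m
total = 288.4 + 5.105 = 294 m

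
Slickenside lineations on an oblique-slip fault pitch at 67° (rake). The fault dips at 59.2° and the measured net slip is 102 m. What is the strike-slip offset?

strike-slip = net slip × cos(rake) = 102 m × cos(67°) = 39.9 m

39.9 m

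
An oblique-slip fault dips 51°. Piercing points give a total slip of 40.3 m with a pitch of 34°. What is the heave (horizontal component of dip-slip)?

14.2 m

dip-slip = net slip × sin(rake) = 40.3 m × sin(34°) = 22.54 m
heave = dip-slip × cos(dip) = 22.54 × cos(51°) = 14.2 m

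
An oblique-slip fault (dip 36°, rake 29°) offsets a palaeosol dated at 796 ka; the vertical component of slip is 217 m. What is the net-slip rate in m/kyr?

dip-slip = throw / sin(dip) = 217 / sin(36°) = 369.2 m
net slip = dip-slip / sin(rake) = 369.2 / sin(29°) = 761.5 m
rate = 761.5 m / 796 ka = 0.000957 m/yr = 0.957 m/kyr

0.957 m/kyr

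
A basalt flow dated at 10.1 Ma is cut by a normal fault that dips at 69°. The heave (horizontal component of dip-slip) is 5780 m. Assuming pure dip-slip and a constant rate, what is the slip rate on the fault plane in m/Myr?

1600 m/Myr

dip-slip = heave / cos(dip) = 5780 m / cos(69°) = 16130 m
rate = 16130 m / 10.1 Ma = 0.00160 m/yr = 1600 m/Myr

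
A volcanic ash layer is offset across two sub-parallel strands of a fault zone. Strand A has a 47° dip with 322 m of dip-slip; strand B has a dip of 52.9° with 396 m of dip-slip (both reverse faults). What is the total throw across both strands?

551 m

throw_A = 322 × sin(47°) = 235.5 m
throw_B = 396 × sin(52.9°) = 315.8 m
total = 235.5 + 315.8 = 551 m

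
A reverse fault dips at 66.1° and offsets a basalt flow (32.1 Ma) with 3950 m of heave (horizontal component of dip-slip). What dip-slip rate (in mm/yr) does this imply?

dip-slip = heave / cos(dip) = 3950 m / cos(66.1°) = 9750 m
rate = 9750 m / 32.1 Ma = 0.000304 m/yr = 0.304 mm/yr

0.304 mm/yr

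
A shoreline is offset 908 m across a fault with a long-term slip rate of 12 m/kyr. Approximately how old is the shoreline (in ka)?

75.7 ka

age = offset / rate = 908 m / (12 m/kyr) = 75700 yr = 75.7 ka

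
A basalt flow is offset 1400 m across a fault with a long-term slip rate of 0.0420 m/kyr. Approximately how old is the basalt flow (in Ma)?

33.3 Ma

age = offset / rate = 1400 m / (0.0420 m/kyr) = 3.33e+07 yr = 33.3 Ma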